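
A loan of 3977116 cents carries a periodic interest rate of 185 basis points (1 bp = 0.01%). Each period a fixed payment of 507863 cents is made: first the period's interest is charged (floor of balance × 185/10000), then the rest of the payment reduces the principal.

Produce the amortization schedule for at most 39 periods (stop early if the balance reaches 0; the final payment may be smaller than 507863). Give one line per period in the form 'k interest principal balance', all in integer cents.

1 73576 434287 3542829
2 65542 442321 3100508
3 57359 450504 2650004
4 49025 458838 2191166
5 40536 467327 1723839
6 31891 475972 1247867
7 23085 484778 763089
8 14117 493746 269343
9 4982 269343 0

1. interest=⌊3977116·185/10000⌋=73576; principal=507863-73576=434287; balance=3977116-434287=3542829
2. interest=⌊3542829·185/10000⌋=65542; principal=507863-65542=442321; balance=3542829-442321=3100508
3. interest=⌊3100508·185/10000⌋=57359; principal=507863-57359=450504; balance=3100508-450504=2650004
4. interest=⌊2650004·185/10000⌋=49025; principal=507863-49025=458838; balance=2650004-458838=2191166
5. interest=⌊2191166·185/10000⌋=40536; principal=507863-40536=467327; balance=2191166-467327=1723839
6. interest=⌊1723839·185/10000⌋=31891; principal=507863-31891=475972; balance=1723839-475972=1247867
7. interest=⌊1247867·185/10000⌋=23085; principal=507863-23085=484778; balance=1247867-484778=763089
8. interest=⌊763089·185/10000⌋=14117; principal=507863-14117=493746; balance=763089-493746=269343
9. interest=⌊269343·185/10000⌋=4982; principal=min(507863-4982,269343)=269343; balance=269343-269343=0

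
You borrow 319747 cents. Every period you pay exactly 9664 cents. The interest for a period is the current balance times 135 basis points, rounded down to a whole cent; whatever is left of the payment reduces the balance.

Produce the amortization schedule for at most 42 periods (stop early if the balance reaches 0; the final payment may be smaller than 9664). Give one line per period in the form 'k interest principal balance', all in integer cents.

1 4316 5348 314399
2 4244 5420 308979
3 4171 5493 303486
4 4097 5567 297919
5 4021 5643 292276
6 3945 5719 286557
7 3868 5796 280761
8 3790 5874 274887
9 3710 5954 268933
10 3630 6034 262899
11 3549 6115 256784
12 3466 6198 250586
13 3382 6282 244304
14 3298 6366 237938
15 3212 6452 231486
16 3125 6539 224947
17 3036 6628 218319
18 2947 6717 211602
19 2856 6808 204794
20 2764 6900 197894
21 2671 6993 190901
22 2577 7087 183814
23 2481 7183 176631
24 2384 7280 169351
25 2286 7378 161973
26 2186 7478 154495
27 2085 7579 146916
28 1983 7681 139235
29 1879 7785 131450
30 1774 7890 123560
31 1668 7996 115564
32 1560 8104 107460
33 1450 8214 99246
34 1339 8325 90921
35 1227 8437 82484
36 1113 8551 73933
37 998 8666 65267
38 881 8783 56484
39 762 8902 47582
40 642 9022 38560
41 520 9144 29416
42 397 9267 20149

1. interest=⌊319747·135/10000⌋=4316; principal=9664-4316=5348; balance=319747-5348=314399
2. interest=⌊314399·135/10000⌋=4244; principal=9664-4244=5420; balance=314399-5420=308979
3. interest=⌊308979·135/10000⌋=4171; principal=9664-4171=5493; balance=308979-5493=303486
4. interest=⌊303486·135/10000⌋=4097; principal=9664-4097=5567; balance=303486-5567=297919
5. interest=⌊297919·135/10000⌋=4021; principal=9664-4021=5643; balance=297919-5643=292276
6. interest=⌊292276·135/10000⌋=3945; principal=9664-3945=5719; balance=292276-5719=286557
7. interest=⌊286557·135/10000⌋=3868; principal=9664-3868=5796; balance=286557-5796=280761
8. interest=⌊280761·135/10000⌋=3790; principal=9664-3790=5874; balance=280761-5874=274887
9. interest=⌊274887·135/10000⌋=3710; principal=9664-3710=5954; balance=274887-5954=268933
10. interest=⌊268933·135/10000⌋=3630; principal=9664-3630=6034; balance=268933-6034=262899
11. interest=⌊262899·135/10000⌋=3549; principal=9664-3549=6115; balance=262899-6115=256784
12. interest=⌊256784·135/10000⌋=3466; principal=9664-3466=6198; balance=256784-6198=250586
13. interest=⌊250586·135/10000⌋=3382; principal=9664-3382=6282; balance=250586-6282=244304
14. interest=⌊244304·135/10000⌋=3298; principal=9664-3298=6366; balance=244304-6366=237938
15. interest=⌊237938·135/10000⌋=3212; principal=9664-3212=6452; balance=237938-6452=231486
16. interest=⌊231486·135/10000⌋=3125; principal=9664-3125=6539; balance=231486-6539=224947
17. interest=⌊224947·135/10000⌋=3036; principal=9664-3036=6628; balance=224947-6628=218319
18. interest=⌊218319·135/10000⌋=2947; principal=9664-2947=6717; balance=218319-6717=211602
19. interest=⌊211602·135/10000⌋=2856; principal=9664-2856=6808; balance=211602-6808=204794
20. interest=⌊204794·135/10000⌋=2764; principal=9664-2764=6900; balance=204794-6900=197894
21. interest=⌊197894·135/10000⌋=2671; principal=9664-2671=6993; balance=197894-6993=190901
22. interest=⌊190901·135/10000⌋=2577; principal=9664-2577=7087; balance=190901-7087=183814
23. interest=⌊183814·135/10000⌋=2481; principal=9664-2481=7183; balance=183814-7183=176631
24. interest=⌊176631·135/10000⌋=2384; principal=9664-2384=7280; balance=176631-7280=169351
25. interest=⌊169351·135/10000⌋=2286; principal=9664-2286=7378; balance=169351-7378=161973
26. interest=⌊161973·135/10000⌋=2186; principal=9664-2186=7478; balance=161973-7478=154495
27. interest=⌊154495·135/10000⌋=2085; principal=9664-2085=7579; balance=154495-7579=146916
28. interest=⌊146916·135/10000⌋=1983; principal=9664-1983=7681; balance=146916-7681=139235
29. interest=⌊139235·135/10000⌋=1879; principal=9664-1879=7785; balance=139235-7785=131450
30. interest=⌊131450·135/10000⌋=1774; principal=9664-1774=7890; balance=131450-7890=123560
31. interest=⌊123560·135/10000⌋=1668; principal=9664-1668=7996; balance=123560-7996=115564
32. interest=⌊115564·135/10000⌋=1560; principal=9664-1560=8104; balance=115564-8104=107460
33. interest=⌊107460·135/10000⌋=1450; principal=9664-1450=8214; balance=107460-8214=99246
34. interest=⌊99246·135/10000⌋=1339; principal=9664-1339=8325; balance=99246-8325=90921
35. interest=⌊90921·135/10000⌋=1227; principal=9664-1227=8437; balance=90921-8437=82484
36. interest=⌊82484·135/10000⌋=1113; principal=9664-1113=8551; balance=82484-8551=73933
37. interest=⌊73933·135/10000⌋=998; principal=9664-998=8666; balance=73933-8666=65267
38. interest=⌊65267·135/10000⌋=881; principal=9664-881=8783; balance=65267-8783=56484
39. interest=⌊56484·135/10000⌋=762; principal=9664-762=8902; balance=56484-8902=47582
40. interest=⌊47582·135/10000⌋=642; principal=9664-642=9022; balance=47582-9022=38560
41. interest=⌊38560·135/10000⌋=520; principal=9664-520=9144; balance=38560-9144=29416
42. interest=⌊29416·135/10000⌋=397; principal=9664-397=9267; balance=29416-9267=20149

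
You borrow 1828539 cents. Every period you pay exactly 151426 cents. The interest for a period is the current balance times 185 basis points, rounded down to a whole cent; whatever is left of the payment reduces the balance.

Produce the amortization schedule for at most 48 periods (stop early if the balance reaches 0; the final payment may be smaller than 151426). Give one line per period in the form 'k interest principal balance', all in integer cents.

1 33827 117599 1710940
2 31652 119774 1591166
3 29436 121990 1469176
4 27179 124247 1344929
5 24881 126545 1218384
6 22540 128886 1089498
7 20155 131271 958227
8 17727 133699 824528
9 15253 136173 688355
10 12734 138692 549663
11 10168 141258 408405
12 7555 143871 264534
13 4893 146533 118001
14 2183 118001 0

1. interest=⌊1828539·185/10000⌋=33827; principal=151426-33827=117599; balance=1828539-117599=1710940
2. interest=⌊1710940·185/10000⌋=31652; principal=151426-31652=119774; balance=1710940-119774=1591166
3. interest=⌊1591166·185/10000⌋=29436; principal=151426-29436=121990; balance=1591166-121990=1469176
4. interest=⌊1469176·185/10000⌋=27179; principal=151426-27179=124247; balance=1469176-124247=1344929
5. interest=⌊1344929·185/10000⌋=24881; principal=151426-24881=126545; balance=1344929-126545=1218384
6. interest=⌊1218384·185/10000⌋=22540; principal=151426-22540=128886; balance=1218384-128886=1089498
7. interest=⌊1089498·185/10000⌋=20155; principal=151426-20155=131271; balance=1089498-131271=958227
8. interest=⌊958227·185/10000⌋=17727; principal=151426-17727=133699; balance=958227-133699=824528
9. interest=⌊824528·185/10000⌋=15253; principal=151426-15253=136173; balance=824528-136173=688355
10. interest=⌊688355·185/10000⌋=12734; principal=151426-12734=138692; balance=688355-138692=549663
11. interest=⌊549663·185/10000⌋=10168; principal=151426-10168=141258; balance=549663-141258=408405
12. interest=⌊408405·185/10000⌋=7555; principal=151426-7555=143871; balance=408405-143871=264534
13. interest=⌊264534·185/10000⌋=4893; principal=151426-4893=146533; balance=264534-146533=118001
14. interest=⌊118001·185/10000⌋=2183; principal=min(151426-2183,118001)=118001; balance=118001-118001=0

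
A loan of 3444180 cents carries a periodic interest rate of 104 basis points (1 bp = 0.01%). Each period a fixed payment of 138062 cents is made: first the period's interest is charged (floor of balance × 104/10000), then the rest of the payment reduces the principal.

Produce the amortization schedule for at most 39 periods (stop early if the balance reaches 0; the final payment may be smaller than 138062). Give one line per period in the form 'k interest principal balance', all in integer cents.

1. interest=⌊3444180·104/10000⌋=35819; principal=138062-35819=102243; balance=3444180-102243=3341937
2. interest=⌊3341937·104/10000⌋=34756; principal=138062-34756=103306; balance=3341937-103306=3238631
3. interest=⌊3238631·104/10000⌋=33681; principal=138062-33681=104381; balance=3238631-104381=3134250
4. interest=⌊3134250·104/10000⌋=32596; principal=138062-32596=105466; balance=3134250-105466=3028784
5. interest=⌊3028784·104/10000⌋=31499; principal=138062-31499=106563; balance=3028784-106563=2922221
6. interest=⌊2922221·104/10000⌋=30391; principal=138062-30391=107671; balance=2922221-107671=2814550
7. interest=⌊2814550·104/10000⌋=29271; principal=138062-29271=108791; balance=2814550-108791=2705759
8. interest=⌊2705759·104/10000⌋=28139; principal=138062-28139=109923; balance=2705759-109923=2595836
9. interest=⌊2595836·104/10000⌋=26996; principal=138062-26996=111066; balance=2595836-111066=2484770
10. interest=⌊2484770·104/10000⌋=25841; principal=138062-25841=112221; balance=2484770-112221=2372549
11. interest=⌊2372549·104/10000⌋=24674; principal=138062-24674=113388; balance=2372549-113388=2259161
12. interest=⌊2259161·104/10000⌋=23495; principal=138062-23495=114567; balance=2259161-114567=2144594
13. interest=⌊2144594·104/10000⌋=22303; principal=138062-22303=115759; balance=2144594-115759=2028835
14. interest=⌊2028835·104/10000⌋=21099; principal=138062-21099=116963; balance=2028835-116963=1911872
15. interest=⌊1911872·104/10000⌋=19883; principal=138062-19883=118179; balance=1911872-118179=1793693
16. interest=⌊1793693·104/10000⌋=18654; principal=138062-18654=119408; balance=1793693-119408=1674285
17. interest=⌊1674285·104/10000⌋=17412; principal=138062-17412=120650; balance=1674285-120650=1553635
18. interest=⌊1553635·104/10000⌋=16157; principal=138062-16157=121905; balance=1553635-121905=1431730
19. interest=⌊1431730·104/10000⌋=14889; principal=138062-14889=123173; balance=1431730-123173=1308557
20. interest=⌊1308557·104/10000⌋=13608; principal=138062-13608=124454; balance=1308557-124454=1184103
21. interest=⌊1184103·104/10000⌋=12314; principal=138062-12314=125748; balance=1184103-125748=1058355
22. interest=⌊1058355·104/10000⌋=11006; principal=138062-11006=127056; balance=1058355-127056=931299
23. interest=⌊931299·104/10000⌋=9685; principal=138062-9685=128377; balance=931299-128377=802922
24. interest=⌊802922·104/10000⌋=8350; principal=138062-8350=129712; balance=802922-129712=673210
25. interest=⌊673210·104/10000⌋=7001; principal=138062-7001=131061; balance=673210-131061=542149
26. interest=⌊542149·104/10000⌋=5638; principal=138062-5638=132424; balance=542149-132424=409725
27. interest=⌊409725·104/10000⌋=4261; principal=138062-4261=133801; balance=409725-133801=275924
28. interest=⌊275924·104/10000⌋=2869; principal=138062-2869=135193; balance=275924-135193=140731
29. interest=⌊140731·104/10000⌋=1463; principal=138062-1463=136599; balance=140731-136599=4132
30. interest=⌊4132·104/10000⌋=42; principal=min(138062-42,4132)=4132; balance=4132-4132=0

1 35819 102243 3341937
2 34756 103306 3238631
3 33681 104381 3134250
4 32596 105466 3028784
5 31499 106563 2922221
6 30391 107671 2814550
7 29271 108791 2705759
8 28139 109923 2595836
9 26996 111066 2484770
10 25841 112221 2372549
11 24674 113388 2259161
12 23495 114567 2144594
13 22303 115759 2028835
14 21099 116963 1911872
15 19883 118179 1793693
16 18654 119408 1674285
17 17412 120650 1553635
18 16157 121905 1431730
19 14889 123173 1308557
20 13608 124454 1184103
21 12314 125748 1058355
22 11006 127056 931299
23 9685 128377 802922
24 8350 129712 673210
25 7001 131061 542149
26 5638 132424 409725
27 4261 133801 275924
28 2869 135193 140731
29 1463 136599 4132
30 42 4132 0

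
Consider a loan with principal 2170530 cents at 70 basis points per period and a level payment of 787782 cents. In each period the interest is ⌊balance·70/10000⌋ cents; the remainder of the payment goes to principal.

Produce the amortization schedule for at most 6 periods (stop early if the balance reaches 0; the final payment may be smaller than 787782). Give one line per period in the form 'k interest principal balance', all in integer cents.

1 15193 772589 1397941
2 9785 777997 619944
3 4339 619944 0

1. interest=⌊2170530·70/10000⌋=15193; principal=787782-15193=772589; balance=2170530-772589=1397941
2. interest=⌊1397941·70/10000⌋=9785; principal=787782-9785=777997; balance=1397941-777997=619944
3. interest=⌊619944·70/10000⌋=4339; principal=min(787782-4339,619944)=619944; balance=619944-619944=0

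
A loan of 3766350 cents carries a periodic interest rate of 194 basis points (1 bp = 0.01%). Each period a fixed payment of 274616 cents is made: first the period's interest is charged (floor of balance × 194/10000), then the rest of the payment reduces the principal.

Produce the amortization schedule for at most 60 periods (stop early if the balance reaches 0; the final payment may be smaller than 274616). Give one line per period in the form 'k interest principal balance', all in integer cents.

1 73067 201549 3564801
2 69157 205459 3359342
3 65171 209445 3149897
4 61108 213508 2936389
5 56965 217651 2718738
6 52743 221873 2496865
7 48439 226177 2270688
8 44051 230565 2040123
9 39578 235038 1805085
10 35018 239598 1565487
11 30370 244246 1321241
12 25632 248984 1072257
13 20801 253815 818442
14 15877 258739 559703
15 10858 263758 295945
16 5741 268875 27070
17 525 27070 0

1. interest=⌊3766350·194/10000⌋=73067; principal=274616-73067=201549; balance=3766350-201549=3564801
2. interest=⌊3564801·194/10000⌋=69157; principal=274616-69157=205459; balance=3564801-205459=3359342
3. interest=⌊3359342·194/10000⌋=65171; principal=274616-65171=209445; balance=3359342-209445=3149897
4. interest=⌊3149897·194/10000⌋=61108; principal=274616-61108=213508; balance=3149897-213508=2936389
5. interest=⌊2936389·194/10000⌋=56965; principal=274616-56965=217651; balance=2936389-217651=2718738
6. interest=⌊2718738·194/10000⌋=52743; principal=274616-52743=221873; balance=2718738-221873=2496865
7. interest=⌊2496865·194/10000⌋=48439; principal=274616-48439=226177; balance=2496865-226177=2270688
8. interest=⌊2270688·194/10000⌋=44051; principal=274616-44051=230565; balance=2270688-230565=2040123
9. interest=⌊2040123·194/10000⌋=39578; principal=274616-39578=235038; balance=2040123-235038=1805085
10. interest=⌊1805085·194/10000⌋=35018; principal=274616-35018=239598; balance=1805085-239598=1565487
11. interest=⌊1565487·194/10000⌋=30370; principal=274616-30370=244246; balance=1565487-244246=1321241
12. interest=⌊1321241·194/10000⌋=25632; principal=274616-25632=248984; balance=1321241-248984=1072257
13. interest=⌊1072257·194/10000⌋=20801; principal=274616-20801=253815; balance=1072257-253815=818442
14. interest=⌊818442·194/10000⌋=15877; principal=274616-15877=258739; balance=818442-258739=559703
15. interest=⌊559703·194/10000⌋=10858; principal=274616-10858=263758; balance=559703-263758=295945
16. interest=⌊295945·194/10000⌋=5741; principal=274616-5741=268875; balance=295945-268875=27070
17. interest=⌊27070·194/10000⌋=525; principal=min(274616-525,27070)=27070; balance=27070-27070=0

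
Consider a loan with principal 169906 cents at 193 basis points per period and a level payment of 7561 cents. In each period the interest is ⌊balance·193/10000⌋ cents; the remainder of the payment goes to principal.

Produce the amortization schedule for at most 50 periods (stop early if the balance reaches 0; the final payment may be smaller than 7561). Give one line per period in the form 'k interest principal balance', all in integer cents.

1. interest=⌊169906·193/10000⌋=3279; principal=7561-3279=4282; balance=169906-4282=165624
2. interest=⌊165624·193/10000⌋=3196; principal=7561-3196=4365; balance=165624-4365=161259
3. interest=⌊161259·193/10000⌋=3112; principal=7561-3112=4449; balance=161259-4449=156810
4. interest=⌊156810·193/10000⌋=3026; principal=7561-3026=4535; balance=156810-4535=152275
5. interest=⌊152275·193/10000⌋=2938; principal=7561-2938=4623; balance=152275-4623=147652
6. interest=⌊147652·193/10000⌋=2849; principal=7561-2849=4712; balance=147652-4712=142940
7. interest=⌊142940·193/10000⌋=2758; principal=7561-2758=4803; balance=142940-4803=138137
8. interest=⌊138137·193/10000⌋=2666; principal=7561-2666=4895; balance=138137-4895=133242
9. interest=⌊133242·193/10000⌋=2571; principal=7561-2571=4990; balance=133242-4990=128252
10. interest=⌊128252·193/10000⌋=2475; principal=7561-2475=5086; balance=128252-5086=123166
11. interest=⌊123166·193/10000⌋=2377; principal=7561-2377=5184; balance=123166-5184=117982
12. interest=⌊117982·193/10000⌋=2277; principal=7561-2277=5284; balance=117982-5284=112698
13. interest=⌊112698·193/10000⌋=2175; principal=7561-2175=5386; balance=112698-5386=107312
14. interest=⌊107312·193/10000⌋=2071; principal=7561-2071=5490; balance=107312-5490=101822
15. interest=⌊101822·193/10000⌋=1965; principal=7561-1965=5596; balance=101822-5596=96226
16. interest=⌊96226·193/10000⌋=1857; principal=7561-1857=5704; balance=96226-5704=90522
17. interest=⌊90522·193/10000⌋=1747; principal=7561-1747=5814; balance=90522-5814=84708
18. interest=⌊84708·193/10000⌋=1634; principal=7561-1634=5927; balance=84708-5927=78781
19. interest=⌊78781·193/10000⌋=1520; principal=7561-1520=6041; balance=78781-6041=72740
20. interest=⌊72740·193/10000⌋=1403; principal=7561-1403=6158; balance=72740-6158=66582
21. interest=⌊66582·193/10000⌋=1285; principal=7561-1285=6276; balance=66582-6276=60306
22. interest=⌊60306·193/10000⌋=1163; principal=7561-1163=6398; balance=60306-6398=53908
23. interest=⌊53908·193/10000⌋=1040; principal=7561-1040=6521; balance=53908-6521=47387
24. interest=⌊47387·193/10000⌋=914; principal=7561-914=6647; balance=47387-6647=40740
25. interest=⌊40740·193/10000⌋=786; principal=7561-786=6775; balance=40740-6775=33965
26. interest=⌊33965·193/10000⌋=655; principal=7561-655=6906; balance=33965-6906=27059
27. interest=⌊27059·193/10000⌋=522; principal=7561-522=7039; balance=27059-7039=20020
28. interest=⌊20020·193/10000⌋=386; principal=7561-386=7175; balance=20020-7175=12845
29. interest=⌊12845·193/10000⌋=247; principal=7561-247=7314; balance=12845-7314=5531
30. interest=⌊5531·193/10000⌋=106; principal=min(7561-106,5531)=5531; balance=5531-5531=0

1 3279 4282 165624
2 3196 4365 161259
3 3112 4449 156810
4 3026 4535 152275
5 2938 4623 147652
6 2849 4712 142940
7 2758 4803 138137
8 2666 4895 133242
9 2571 4990 128252
10 2475 5086 123166
11 2377 5184 117982
12 2277 5284 112698
13 2175 5386 107312
14 2071 5490 101822
15 1965 5596 96226
16 1857 5704 90522
17 1747 5814 84708
18 1634 5927 78781
19 1520 6041 72740
20 1403 6158 66582
21 1285 6276 60306
22 1163 6398 53908
23 1040 6521 47387
24 914 6647 40740
25 786 6775 33965
26 655 6906 27059
27 522 7039 20020
28 386 7175 12845
29 247 7314 5531
30 106 5531 0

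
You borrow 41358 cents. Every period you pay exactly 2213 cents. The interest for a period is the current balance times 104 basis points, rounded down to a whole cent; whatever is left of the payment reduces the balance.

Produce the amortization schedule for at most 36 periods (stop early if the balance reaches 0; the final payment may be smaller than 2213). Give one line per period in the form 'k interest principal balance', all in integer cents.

1 430 1783 39575
2 411 1802 37773
3 392 1821 35952
4 373 1840 34112
5 354 1859 32253
6 335 1878 30375
7 315 1898 28477
8 296 1917 26560
9 276 1937 24623
10 256 1957 22666
11 235 1978 20688
12 215 1998 18690
13 194 2019 16671
14 173 2040 14631
15 152 2061 12570
16 130 2083 10487
17 109 2104 8383
18 87 2126 6257
19 65 2148 4109
20 42 2171 1938
21 20 1938 0

1. interest=⌊41358·104/10000⌋=430; principal=2213-430=1783; balance=41358-1783=39575
2. interest=⌊39575·104/10000⌋=411; principal=2213-411=1802; balance=39575-1802=37773
3. interest=⌊37773·104/10000⌋=392; principal=2213-392=1821; balance=37773-1821=35952
4. interest=⌊35952·104/10000⌋=373; principal=2213-373=1840; balance=35952-1840=34112
5. interest=⌊34112·104/10000⌋=354; principal=2213-354=1859; balance=34112-1859=32253
6. interest=⌊32253·104/10000⌋=335; principal=2213-335=1878; balance=32253-1878=30375
7. interest=⌊30375·104/10000⌋=315; principal=2213-315=1898; balance=30375-1898=28477
8. interest=⌊28477·104/10000⌋=296; principal=2213-296=1917; balance=28477-1917=26560
9. interest=⌊26560·104/10000⌋=276; principal=2213-276=1937; balance=26560-1937=24623
10. interest=⌊24623·104/10000⌋=256; principal=2213-256=1957; balance=24623-1957=22666
11. interest=⌊22666·104/10000⌋=235; principal=2213-235=1978; balance=22666-1978=20688
12. interest=⌊20688·104/10000⌋=215; principal=2213-215=1998; balance=20688-1998=18690
13. interest=⌊18690·104/10000⌋=194; principal=2213-194=2019; balance=18690-2019=16671
14. interest=⌊16671·104/10000⌋=173; principal=2213-173=2040; balance=16671-2040=14631
15. interest=⌊14631·104/10000⌋=152; principal=2213-152=2061; balance=14631-2061=12570
16. interest=⌊12570·104/10000⌋=130; principal=2213-130=2083; balance=12570-2083=10487
17. interest=⌊10487·104/10000⌋=109; principal=2213-109=2104; balance=10487-2104=8383
18. interest=⌊8383·104/10000⌋=87; principal=2213-87=2126; balance=8383-2126=6257
19. interest=⌊6257·104/10000⌋=65; principal=2213-65=2148; balance=6257-2148=4109
20. interest=⌊4109·104/10000⌋=42; principal=2213-42=2171; balance=4109-2171=1938
21. interest=⌊1938·104/10000⌋=20; principal=min(2213-20,1938)=1938; balance=1938-1938=0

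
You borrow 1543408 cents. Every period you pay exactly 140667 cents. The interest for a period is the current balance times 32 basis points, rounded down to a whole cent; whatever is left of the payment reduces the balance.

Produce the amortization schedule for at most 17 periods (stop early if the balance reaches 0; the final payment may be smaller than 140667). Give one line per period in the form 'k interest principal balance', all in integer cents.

1. interest=⌊1543408·32/10000⌋=4938; principal=140667-4938=135729; balance=1543408-135729=1407679
2. interest=⌊1407679·32/10000⌋=4504; principal=140667-4504=136163; balance=1407679-136163=1271516
3. interest=⌊1271516·32/10000⌋=4068; principal=140667-4068=136599; balance=1271516-136599=1134917
4. interest=⌊1134917·32/10000⌋=3631; principal=140667-3631=137036; balance=1134917-137036=997881
5. interest=⌊997881·32/10000⌋=3193; principal=140667-3193=137474; balance=997881-137474=860407
6. interest=⌊860407·32/10000⌋=2753; principal=140667-2753=137914; balance=860407-137914=722493
7. interest=⌊722493·32/10000⌋=2311; principal=140667-2311=138356; balance=722493-138356=584137
8. interest=⌊584137·32/10000⌋=1869; principal=140667-1869=138798; balance=584137-138798=445339
9. interest=⌊445339·32/10000⌋=1425; principal=140667-1425=139242; balance=445339-139242=306097
10. interest=⌊306097·32/10000⌋=979; principal=140667-979=139688; balance=306097-139688=166409
11. interest=⌊166409·32/10000⌋=532; principal=140667-532=140135; balance=166409-140135=26274
12. interest=⌊26274·32/10000⌋=84; principal=min(140667-84,26274)=26274; balance=26274-26274=0

1 4938 135729 1407679
2 4504 136163 1271516
3 4068 136599 1134917
4 3631 137036 997881
5 3193 137474 860407
6 2753 137914 722493
7 2311 138356 584137
8 1869 138798 445339
9 1425 139242 306097
10 979 139688 166409
11 532 140135 26274
12 84 26274 0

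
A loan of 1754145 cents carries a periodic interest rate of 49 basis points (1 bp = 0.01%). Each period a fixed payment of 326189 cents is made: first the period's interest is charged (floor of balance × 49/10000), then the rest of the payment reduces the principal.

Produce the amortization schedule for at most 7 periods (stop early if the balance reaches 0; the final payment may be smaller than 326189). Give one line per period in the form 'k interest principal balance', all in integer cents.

1. interest=⌊1754145·49/10000⌋=8595; principal=326189-8595=317594; balance=1754145-317594=1436551
2. interest=⌊1436551·49/10000⌋=7039; principal=326189-7039=319150; balance=1436551-319150=1117401
3. interest=⌊1117401·49/10000⌋=5475; principal=326189-5475=320714; balance=1117401-320714=796687
4. interest=⌊796687·49/10000⌋=3903; principal=326189-3903=322286; balance=796687-322286=474401
5. interest=⌊474401·49/10000⌋=2324; principal=326189-2324=323865; balance=474401-323865=150536
6. interest=⌊150536·49/10000⌋=737; principal=min(326189-737,150536)=150536; balance=150536-150536=0

1 8595 317594 1436551
2 7039 319150 1117401
3 5475 320714 796687
4 3903 322286 474401
5 2324 323865 150536
6 737 150536 0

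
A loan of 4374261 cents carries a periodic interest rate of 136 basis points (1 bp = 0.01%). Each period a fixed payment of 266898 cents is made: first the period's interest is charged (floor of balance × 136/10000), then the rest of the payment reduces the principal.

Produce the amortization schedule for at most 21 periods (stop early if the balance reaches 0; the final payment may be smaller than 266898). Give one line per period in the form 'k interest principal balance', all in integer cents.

1. interest=⌊4374261·136/10000⌋=59489; principal=266898-59489=207409; balance=4374261-207409=4166852
2. interest=⌊4166852·136/10000⌋=56669; principal=266898-56669=210229; balance=4166852-210229=3956623
3. interest=⌊3956623·136/10000⌋=53810; principal=266898-53810=213088; balance=3956623-213088=3743535
4. interest=⌊3743535·136/10000⌋=50912; principal=266898-50912=215986; balance=3743535-215986=3527549
5. interest=⌊3527549·136/10000⌋=47974; principal=266898-47974=218924; balance=3527549-218924=3308625
6. interest=⌊3308625·136/10000⌋=44997; principal=266898-44997=221901; balance=3308625-221901=3086724
7. interest=⌊3086724·136/10000⌋=41979; principal=266898-41979=224919; balance=3086724-224919=2861805
8. interest=⌊2861805·136/10000⌋=38920; principal=266898-38920=227978; balance=2861805-227978=2633827
9. interest=⌊2633827·136/10000⌋=35820; principal=266898-35820=231078; balance=2633827-231078=2402749
10. interest=⌊2402749·136/10000⌋=32677; principal=266898-32677=234221; balance=2402749-234221=2168528
11. interest=⌊2168528·136/10000⌋=29491; principal=266898-29491=237407; balance=2168528-237407=1931121
12. interest=⌊1931121·136/10000⌋=26263; principal=266898-26263=240635; balance=1931121-240635=1690486
13. interest=⌊1690486·136/10000⌋=22990; principal=266898-22990=243908; balance=1690486-243908=1446578
14. interest=⌊1446578·136/10000⌋=19673; principal=266898-19673=247225; balance=1446578-247225=1199353
15. interest=⌊1199353·136/10000⌋=16311; principal=266898-16311=250587; balance=1199353-250587=948766
16. interest=⌊948766·136/10000⌋=12903; principal=266898-12903=253995; balance=948766-253995=694771
17. interest=⌊694771·136/10000⌋=9448; principal=266898-9448=257450; balance=694771-257450=437321
18. interest=⌊437321·136/10000⌋=5947; principal=266898-5947=260951; balance=437321-260951=176370
19. interest=⌊176370·136/10000⌋=2398; principal=min(266898-2398,176370)=176370; balance=176370-176370=0

1 59489 207409 4166852
2 56669 210229 3956623
3 53810 213088 3743535
4 50912 215986 3527549
5 47974 218924 3308625
6 44997 221901 3086724
7 41979 224919 2861805
8 38920 227978 2633827
9 35820 231078 2402749
10 32677 234221 2168528
11 29491 237407 1931121
12 26263 240635 1690486
13 22990 243908 1446578
14 19673 247225 1199353
15 16311 250587 948766
16 12903 253995 694771
17 9448 257450 437321
18 5947 260951 176370
19 2398 176370 0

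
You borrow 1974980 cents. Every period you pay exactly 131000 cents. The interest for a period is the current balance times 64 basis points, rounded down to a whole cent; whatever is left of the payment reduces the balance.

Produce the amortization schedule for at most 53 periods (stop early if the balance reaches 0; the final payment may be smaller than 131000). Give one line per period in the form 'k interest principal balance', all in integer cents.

1 12639 118361 1856619
2 11882 119118 1737501
3 11120 119880 1617621
4 10352 120648 1496973
5 9580 121420 1375553
6 8803 122197 1253356
7 8021 122979 1130377
8 7234 123766 1006611
9 6442 124558 882053
10 5645 125355 756698
11 4842 126158 630540
12 4035 126965 503575
13 3222 127778 375797
14 2405 128595 247202
15 1582 129418 117784
16 753 117784 0

1. interest=⌊1974980·64/10000⌋=12639; principal=131000-12639=118361; balance=1974980-118361=1856619
2. interest=⌊1856619·64/10000⌋=11882; principal=131000-11882=119118; balance=1856619-119118=1737501
3. interest=⌊1737501·64/10000⌋=11120; principal=131000-11120=119880; balance=1737501-119880=1617621
4. interest=⌊1617621·64/10000⌋=10352; principal=131000-10352=120648; balance=1617621-120648=1496973
5. interest=⌊1496973·64/10000⌋=9580; principal=131000-9580=121420; balance=1496973-121420=1375553
6. interest=⌊1375553·64/10000⌋=8803; principal=131000-8803=122197; balance=1375553-122197=1253356
7. interest=⌊1253356·64/10000⌋=8021; principal=131000-8021=122979; balance=1253356-122979=1130377
8. interest=⌊1130377·64/10000⌋=7234; principal=131000-7234=123766; balance=1130377-123766=1006611
9. interest=⌊1006611·64/10000⌋=6442; principal=131000-6442=124558; balance=1006611-124558=882053
10. interest=⌊882053·64/10000⌋=5645; principal=131000-5645=125355; balance=882053-125355=756698
11. interest=⌊756698·64/10000⌋=4842; principal=131000-4842=126158; balance=756698-126158=630540
12. interest=⌊630540·64/10000⌋=4035; principal=131000-4035=126965; balance=630540-126965=503575
13. interest=⌊503575·64/10000⌋=3222; principal=131000-3222=127778; balance=503575-127778=375797
14. interest=⌊375797·64/10000⌋=2405; principal=131000-2405=128595; balance=375797-128595=247202
15. interest=⌊247202·64/10000⌋=1582; principal=131000-1582=129418; balance=247202-129418=117784
16. interest=⌊117784·64/10000⌋=753; principal=min(131000-753,117784)=117784; balance=117784-117784=0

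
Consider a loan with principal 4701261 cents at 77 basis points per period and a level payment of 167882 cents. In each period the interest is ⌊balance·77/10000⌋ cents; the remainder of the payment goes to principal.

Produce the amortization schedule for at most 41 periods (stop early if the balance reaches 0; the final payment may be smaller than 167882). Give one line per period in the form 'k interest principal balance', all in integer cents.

1. interest=⌊4701261·77/10000⌋=36199; principal=167882-36199=131683; balance=4701261-131683=4569578
2. interest=⌊4569578·77/10000⌋=35185; principal=167882-35185=132697; balance=4569578-132697=4436881
3. interest=⌊4436881·77/10000⌋=34163; principal=167882-34163=133719; balance=4436881-133719=4303162
4. interest=⌊4303162·77/10000⌋=33134; principal=167882-33134=134748; balance=4303162-134748=4168414
5. interest=⌊4168414·77/10000⌋=32096; principal=167882-32096=135786; balance=4168414-135786=4032628
6. interest=⌊4032628·77/10000⌋=31051; principal=167882-31051=136831; balance=4032628-136831=3895797
7. interest=⌊3895797·77/10000⌋=29997; principal=167882-29997=137885; balance=3895797-137885=3757912
8. interest=⌊3757912·77/10000⌋=28935; principal=167882-28935=138947; balance=3757912-138947=3618965
9. interest=⌊3618965·77/10000⌋=27866; principal=167882-27866=140016; balance=3618965-140016=3478949
10. interest=⌊3478949·77/10000⌋=26787; principal=167882-26787=141095; balance=3478949-141095=3337854
11. interest=⌊3337854·77/10000⌋=25701; principal=167882-25701=142181; balance=3337854-142181=3195673
12. interest=⌊3195673·77/10000⌋=24606; principal=167882-24606=143276; balance=3195673-143276=3052397
13. interest=⌊3052397·77/10000⌋=23503; principal=167882-23503=144379; balance=3052397-144379=2908018
14. interest=⌊2908018·77/10000⌋=22391; principal=167882-22391=145491; balance=2908018-145491=2762527
15. interest=⌊2762527·77/10000⌋=21271; principal=167882-21271=146611; balance=2762527-146611=2615916
16. interest=⌊2615916·77/10000⌋=20142; principal=167882-20142=147740; balance=2615916-147740=2468176
17. interest=⌊2468176·77/10000⌋=19004; principal=167882-19004=148878; balance=2468176-148878=2319298
18. interest=⌊2319298·77/10000⌋=17858; principal=167882-17858=150024; balance=2319298-150024=2169274
19. interest=⌊2169274·77/10000⌋=16703; principal=167882-16703=151179; balance=2169274-151179=2018095
20. interest=⌊2018095·77/10000⌋=15539; principal=167882-15539=152343; balance=2018095-152343=1865752
21. interest=⌊1865752·77/10000⌋=14366; principal=167882-14366=153516; balance=1865752-153516=1712236
22. interest=⌊1712236·77/10000⌋=13184; principal=167882-13184=154698; balance=1712236-154698=1557538
23. interest=⌊1557538·77/10000⌋=11993; principal=167882-11993=155889; balance=1557538-155889=1401649
24. interest=⌊1401649·77/10000⌋=10792; principal=167882-10792=157090; balance=1401649-157090=1244559
25. interest=⌊1244559·77/10000⌋=9583; principal=167882-9583=158299; balance=1244559-158299=1086260
26. interest=⌊1086260·77/10000⌋=8364; principal=167882-8364=159518; balance=1086260-159518=926742
27. interest=⌊926742·77/10000⌋=7135; principal=167882-7135=160747; balance=926742-160747=765995
28. interest=⌊765995·77/10000⌋=5898; principal=167882-5898=161984; balance=765995-161984=604011
29. interest=⌊604011·77/10000⌋=4650; principal=167882-4650=163232; balance=604011-163232=440779
30. interest=⌊440779·77/10000⌋=3393; principal=167882-3393=164489; balance=440779-164489=276290
31. interest=⌊276290·77/10000⌋=2127; principal=167882-2127=165755; balance=276290-165755=110535
32. interest=⌊110535·77/10000⌋=851; principal=min(167882-851,110535)=110535; balance=110535-110535=0

1 36199 131683 4569578
2 35185 132697 4436881
3 34163 133719 4303162
4 33134 134748 4168414
5 32096 135786 4032628
6 31051 136831 3895797
7 29997 137885 3757912
8 28935 138947 3618965
9 27866 140016 3478949
10 26787 141095 3337854
11 25701 142181 3195673
12 24606 143276 3052397
13 23503 144379 2908018
14 22391 145491 2762527
15 21271 146611 2615916
16 20142 147740 2468176
17 19004 148878 2319298
18 17858 150024 2169274
19 16703 151179 2018095
20 15539 152343 1865752
21 14366 153516 1712236
22 13184 154698 1557538
23 11993 155889 1401649
24 10792 157090 1244559
25 9583 158299 1086260
26 8364 159518 926742
27 7135 160747 765995
28 5898 161984 604011
29 4650 163232 440779
30 3393 164489 276290
31 2127 165755 110535
32 851 110535 0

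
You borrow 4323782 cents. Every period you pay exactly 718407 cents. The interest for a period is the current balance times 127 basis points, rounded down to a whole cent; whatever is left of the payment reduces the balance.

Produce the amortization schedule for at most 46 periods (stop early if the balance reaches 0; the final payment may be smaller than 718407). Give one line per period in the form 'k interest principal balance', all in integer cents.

1. interest=⌊4323782·127/10000⌋=54912; principal=718407-54912=663495; balance=4323782-663495=3660287
2. interest=⌊3660287·127/10000⌋=46485; principal=718407-46485=671922; balance=3660287-671922=2988365
3. interest=⌊2988365·127/10000⌋=37952; principal=718407-37952=680455; balance=2988365-680455=2307910
4. interest=⌊2307910·127/10000⌋=29310; principal=718407-29310=689097; balance=2307910-689097=1618813
5. interest=⌊1618813·127/10000⌋=20558; principal=718407-20558=697849; balance=1618813-697849=920964
6. interest=⌊920964·127/10000⌋=11696; principal=718407-11696=706711; balance=920964-706711=214253
7. interest=⌊214253·127/10000⌋=2721; principal=min(718407-2721,214253)=214253; balance=214253-214253=0

1 54912 663495 3660287
2 46485 671922 2988365
3 37952 680455 2307910
4 29310 689097 1618813
5 20558 697849 920964
6 11696 706711 214253
7 2721 214253 0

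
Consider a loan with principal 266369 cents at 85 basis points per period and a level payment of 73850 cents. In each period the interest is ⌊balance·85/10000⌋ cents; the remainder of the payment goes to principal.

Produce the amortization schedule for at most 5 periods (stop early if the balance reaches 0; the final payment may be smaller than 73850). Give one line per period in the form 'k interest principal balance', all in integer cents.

1 2264 71586 194783
2 1655 72195 122588
3 1041 72809 49779
4 423 49779 0

1. interest=⌊266369·85/10000⌋=2264; principal=73850-2264=71586; balance=266369-71586=194783
2. interest=⌊194783·85/10000⌋=1655; principal=73850-1655=72195; balance=194783-72195=122588
3. interest=⌊122588·85/10000⌋=1041; principal=73850-1041=72809; balance=122588-72809=49779
4. interest=⌊49779·85/10000⌋=423; principal=min(73850-423,49779)=49779; balance=49779-49779=0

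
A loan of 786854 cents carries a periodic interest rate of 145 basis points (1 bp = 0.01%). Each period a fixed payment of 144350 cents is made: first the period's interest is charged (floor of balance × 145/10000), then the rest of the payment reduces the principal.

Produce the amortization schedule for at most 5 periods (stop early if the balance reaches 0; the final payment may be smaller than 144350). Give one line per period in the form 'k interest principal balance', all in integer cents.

1. interest=⌊786854·145/10000⌋=11409; principal=144350-11409=132941; balance=786854-132941=653913
2. interest=⌊653913·145/10000⌋=9481; principal=144350-9481=134869; balance=653913-134869=519044
3. interest=⌊519044·145/10000⌋=7526; principal=144350-7526=136824; balance=519044-136824=382220
4. interest=⌊382220·145/10000⌋=5542; principal=144350-5542=138808; balance=382220-138808=243412
5. interest=⌊243412·145/10000⌋=3529; principal=144350-3529=140821; balance=243412-140821=102591

1 11409 132941 653913
2 9481 134869 519044
3 7526 136824 382220
4 5542 138808 243412
5 3529 140821 102591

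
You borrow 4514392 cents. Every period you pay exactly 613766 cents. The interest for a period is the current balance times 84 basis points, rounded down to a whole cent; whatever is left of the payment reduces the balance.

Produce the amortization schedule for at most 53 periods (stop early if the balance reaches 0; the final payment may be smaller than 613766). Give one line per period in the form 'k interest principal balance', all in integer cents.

1. interest=⌊4514392·84/10000⌋=37920; principal=613766-37920=575846; balance=4514392-575846=3938546
2. interest=⌊3938546·84/10000⌋=33083; principal=613766-33083=580683; balance=3938546-580683=3357863
3. interest=⌊3357863·84/10000⌋=28206; principal=613766-28206=585560; balance=3357863-585560=2772303
4. interest=⌊2772303·84/10000⌋=23287; principal=613766-23287=590479; balance=2772303-590479=2181824
5. interest=⌊2181824·84/10000⌋=18327; principal=613766-18327=595439; balance=2181824-595439=1586385
6. interest=⌊1586385·84/10000⌋=13325; principal=613766-13325=600441; balance=1586385-600441=985944
7. interest=⌊985944·84/10000⌋=8281; principal=613766-8281=605485; balance=985944-605485=380459
8. interest=⌊380459·84/10000⌋=3195; principal=min(613766-3195,380459)=380459; balance=380459-380459=0

1 37920 575846 3938546
2 33083 580683 3357863
3 28206 585560 2772303
4 23287 590479 2181824
5 18327 595439 1586385
6 13325 600441 985944
7 8281 605485 380459
8 3195 380459 0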